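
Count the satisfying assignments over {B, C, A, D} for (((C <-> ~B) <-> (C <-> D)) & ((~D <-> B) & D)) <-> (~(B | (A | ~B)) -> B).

Initial set: {((((C <-> ~B) <-> (C <-> D)) & ((~D <-> B) & D)) <-> (~(B | (A | ~B)) -> B))}.
((((C <-> ~B) <-> (C <-> D)) & ((~D <-> B) & D)) <-> (~(B | (A | ~B)) -> B)): β-rule — branch into (((C <-> ~B) <-> (C <-> D)) & ((~D <-> B) & D)), (~(B | (A | ~B)) -> B)  //  ~(((C <-> ~B) <-> (C <-> D)) & ((~D <-> B) & D)), ~(~(B | (A | ~B)) -> B).
  branch 1 (add (((C <-> ~B) <-> (C <-> D)) & ((~D <-> B) & D)), (~(B | (A | ~B)) -> B)):
    (((C <-> ~B) <-> (C <-> D)) & ((~D <-> B) & D)): α-rule — add ((C <-> ~B) <-> (C <-> D)), ((~D <-> B) & D).
    ((~D <-> B) & D): α-rule — add (~D <-> B), D.
    (~(B | (A | ~B)) -> B): β-rule — branch into ~~(B | (A | ~B))  //  B.
      branch 1.1 (add ~~(B | (A | ~B))):
        ((C <-> ~B) <-> (C <-> D)): β-rule — branch into (C <-> ~B), (C <-> D)  //  ~(C <-> ~B), ~(C <-> D).
          branch 1.1.1 (add (C <-> ~B), (C <-> D)):
            (~D <-> B): β-rule — branch into ~D, B  //  ~~D, ~B.
              branch 1.1.1.1 (add ~D, B):
                × closes — contains both D and ~D.
              branch 1.1.1.2 (add ~~D, ~B):
                ~~(B | (A | ~B)): β-rule — branch into B  //  (A | ~B).
                  branch 1.1.1.2.1 (add B):
                    × closes — contains both B and ~B.
                  branch 1.1.1.2.2 (add (A | ~B)):
                    (C <-> ~B): β-rule — branch into C, ~B  //  ~C, ~~B.
                      branch 1.1.1.2.2.1 (add C, ~B):
                        (C <-> D): β-rule — branch into C, D  //  ~C, ~D.
                          branch 1.1.1.2.2.1.1 (add C, D):
                            (A | ~B): β-rule — branch into A  //  ~B.
                              branch 1.1.1.2.2.1.1.1 (add A):
                                ○ open, literals {A=1, B=0, C=1, D=1}.
                              branch 1.1.1.2.2.1.1.2 (add ~B):
                                ○ open, literals {B=0, C=1, D=1}.
                          branch 1.1.1.2.2.1.2 (add ~C, ~D):
                            × closes — contains both C and ~C.
                      branch 1.1.1.2.2.2 (add ~C, ~~B):
                        × closes — contains both B and ~B.
          branch 1.1.2 (add ~(C <-> ~B), ~(C <-> D)):
            (~D <-> B): β-rule — branch into ~D, B  //  ~~D, ~B.
              branch 1.1.2.1 (add ~D, B):
                × closes — contains both D and ~D.
              branch 1.1.2.2 (add ~~D, ~B):
                ~~(B | (A | ~B)): β-rule — branch into B  //  (A | ~B).
                  branch 1.1.2.2.1 (add B):
                    × closes — contains both B and ~B.
                  branch 1.1.2.2.2 (add (A | ~B)):
                    ~(C <-> ~B): β-rule — branch into C, ~~B  //  ~C, ~B.
                      branch 1.1.2.2.2.1 (add C, ~~B):
                        × closes — contains both B and ~B.
                      branch 1.1.2.2.2.2 (add ~C, ~B):
                        ~(C <-> D): β-rule — branch into C, ~D  //  ~C, D.
                          branch 1.1.2.2.2.2.1 (add C, ~D):
                            × closes — contains both C and ~C.
                          branch 1.1.2.2.2.2.2 (add ~C, D):
                            (A | ~B): β-rule — branch into A  //  ~B.
                              branch 1.1.2.2.2.2.2.1 (add A):
                                ○ open, literals {A=1, B=0, C=0, D=1}.
                              branch 1.1.2.2.2.2.2.2 (add ~B):
                                ○ open, literals {B=0, C=0, D=1}.
      branch 1.2 (add B):
        ((C <-> ~B) <-> (C <-> D)): β-rule — branch into (C <-> ~B), (C <-> D)  //  ~(C <-> ~B), ~(C <-> D).
          branch 1.2.1 (add (C <-> ~B), (C <-> D)):
            (~D <-> B): β-rule — branch into ~D, B  //  ~~D, ~B.
              branch 1.2.1.1 (add ~D, B):
                × closes — contains both D and ~D.
              branch 1.2.1.2 (add ~~D, ~B):
                × closes — contains both B and ~B.
          branch 1.2.2 (add ~(C <-> ~B), ~(C <-> D)):
            (~D <-> B): β-rule — branch into ~D, B  //  ~~D, ~B.
              branch 1.2.2.1 (add ~D, B):
                × closes — contains both D and ~D.
              branch 1.2.2.2 (add ~~D, ~B):
                × closes — contains both B and ~B.
  branch 2 (add ~(((C <-> ~B) <-> (C <-> D)) & ((~D <-> B) & D)), ~(~(B | (A | ~B)) -> B)):
    ~(~(B | (A | ~B)) -> B): α-rule — add ~(B | (A | ~B)), ~B.
    ~(B | (A | ~B)): α-rule — add ~B, ~(A | ~B).
    ~(A | ~B): α-rule — add ~A, ~~B.
    × closes — contains both B and ~B.
13 branches closed, 4 open.
Each open branch fixes some atoms; the unmentioned ones are free. Counting distinct full assignments: branch {A=1, B=0, C=1, D=1} (none free) contributes 1 new; branch {B=0, C=1, D=1} (A) contributes 1 new; branch {A=1, B=0, C=0, D=1} (none free) contributes 1 new; branch {B=0, C=0, D=1} (A) contributes 1 new. Total: 4.

4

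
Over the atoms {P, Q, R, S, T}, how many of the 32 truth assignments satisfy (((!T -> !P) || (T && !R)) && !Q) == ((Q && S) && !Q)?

Initial set: {((((!T -> !P) || (T && !R)) && !Q) == ((Q && S) && !Q))}.
((((!T -> !P) || (T && !R)) && !Q) == ((Q && S) && !Q)): β-rule — branch into (((!T -> !P) || (T && !R)) && !Q), ((Q && S) && !Q)  //  !(((!T -> !P) || (T && !R)) && !Q), !((Q && S) && !Q).
  branch 1 (add (((!T -> !P) || (T && !R)) && !Q), ((Q && S) && !Q)):
    (((!T -> !P) || (T && !R)) && !Q): α-rule — add ((!T -> !P) || (T && !R)), !Q.
    ((Q && S) && !Q): α-rule — add (Q && S), !Q.
    (Q && S): α-rule — add Q, S.
    × closes — contains both Q and !Q.
  branch 2 (add !(((!T -> !P) || (T && !R)) && !Q), !((Q && S) && !Q)):
    !(((!T -> !P) || (T && !R)) && !Q): β-rule — branch into !((!T -> !P) || (T && !R))  //  !!Q.
      branch 2.1 (add !((!T -> !P) || (T && !R))):
        !((!T -> !P) || (T && !R)): α-rule — add !(!T -> !P), !(T && !R).
        !(!T -> !P): α-rule — add !T, !!P.
        !((Q && S) && !Q): β-rule — branch into !(Q && S)  //  !!Q.
          branch 2.1.1 (add !(Q && S)):
            !(T && !R): β-rule — branch into !T  //  !!R.
              branch 2.1.1.1 (add !T):
                !(Q && S): β-rule — branch into !Q  //  !S.
                  branch 2.1.1.1.1 (add !Q):
                    ○ open, literals {P=1, Q=0, T=0}.
                  branch 2.1.1.1.2 (add !S):
                    ○ open, literals {P=1, S=0, T=0}.
              branch 2.1.1.2 (add !!R):
                !(Q && S): β-rule — branch into !Q  //  !S.
                  branch 2.1.1.2.1 (add !Q):
                    ○ open, literals {P=1, Q=0, R=1, T=0}.
                  branch 2.1.1.2.2 (add !S):
                    ○ open, literals {P=1, R=1, S=0, T=0}.
          branch 2.1.2 (add !!Q):
            !(T && !R): β-rule — branch into !T  //  !!R.
              branch 2.1.2.1 (add !T):
                ○ open, literals {P=1, Q=1, T=0}.
              branch 2.1.2.2 (add !!R):
                ○ open, literals {P=1, Q=1, R=1, T=0}.
      branch 2.2 (add !!Q):
        !((Q && S) && !Q): β-rule — branch into !(Q && S)  //  !!Q.
          branch 2.2.1 (add !(Q && S)):
            !(Q && S): β-rule — branch into !Q  //  !S.
              branch 2.2.1.1 (add !Q):
                × closes — contains both Q and !Q.
              branch 2.2.1.2 (add !S):
                ○ open, literals {Q=1, S=0}.
          branch 2.2.2 (add !!Q):
            ○ open, literals {Q=1}.
2 branches closed, 8 open.
Each open branch fixes some atoms; the unmentioned ones are free. Counting distinct full assignments: branch {P=1, Q=0, T=0} (R, S) contributes 4 new; branch {P=1, S=0, T=0} (Q, R) contributes 2 new; branch {P=1, Q=0, R=1, T=0} (S) contributes 0 new; branch {P=1, R=1, S=0, T=0} (Q) contributes 0 new; branch {P=1, Q=1, T=0} (R, S) contributes 2 new; branch {P=1, Q=1, R=1, T=0} (S) contributes 0 new; branch {Q=1, S=0} (P, R, T) contributes 6 new; branch {Q=1} (P, R, S, T) contributes 6 new. Total: 20.

20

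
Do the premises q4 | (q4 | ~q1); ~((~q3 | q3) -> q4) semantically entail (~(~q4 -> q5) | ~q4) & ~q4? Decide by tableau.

Yes

Initial set: {T (q4 | (q4 | ~q1)); T ~((~q3 | q3) -> q4); F ((~(~q4 -> q5) | ~q4) & ~q4)}.
T ~((~q3 | q3) -> q4): α-rule — add T (~q3 | q3), F q4.
T (q4 | (q4 | ~q1)): β-rule — branch into T q4  //  T (q4 | ~q1).
  branch 1 (add T q4):
    × closes — contains both q4 and ~q4.
  branch 2 (add T (q4 | ~q1)):
    F ((~(~q4 -> q5) | ~q4) & ~q4): β-rule — branch into F (~(~q4 -> q5) | ~q4)  //  F ~q4.
      branch 2.1 (add F (~(~q4 -> q5) | ~q4)):
        F (~(~q4 -> q5) | ~q4): α-rule — add F ~(~q4 -> q5), F ~q4.
        × closes — contains both q4 and ~q4.
      branch 2.2 (add F ~q4):
        × closes — contains both q4 and ~q4.
All 3 branches close.
Every branch closed, so the premises entail the conclusion.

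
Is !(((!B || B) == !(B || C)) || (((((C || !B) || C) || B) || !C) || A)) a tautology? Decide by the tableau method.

Not valid

Assume the negation and expand:
Initial set: {!!(((!B || B) == !(B || C)) || (((((C || !B) || C) || B) || !C) || A))}.
!!(((!B || B) == !(B || C)) || (((((C || !B) || C) || B) || !C) || A)): β-rule — branch into ((!B || B) == !(B || C))  //  (((((C || !B) || C) || B) || !C) || A).
  branch 1 (add ((!B || B) == !(B || C))):
    ((!B || B) == !(B || C)): β-rule — branch into (!B || B), !(B || C)  //  !(!B || B), !!(B || C).
      branch 1.1 (add (!B || B), !(B || C)):
        !(B || C): α-rule — add !B, !C.
        (!B || B): β-rule — branch into !B  //  B.
          branch 1.1.1 (add !B):
            ○ open, literals {B=0, C=0}.
          branch 1.1.2 (add B):
            × closes — contains both B and !B.
      branch 1.2 (add !(!B || B), !!(B || C)):
        !(!B || B): α-rule — add !!B, !B.
        × closes — contains both B and !B.
  branch 2 (add (((((C || !B) || C) || B) || !C) || A)):
    (((((C || !B) || C) || B) || !C) || A): β-rule — branch into ((((C || !B) || C) || B) || !C)  //  A.
      branch 2.1 (add ((((C || !B) || C) || B) || !C)):
        ((((C || !B) || C) || B) || !C): β-rule — branch into (((C || !B) || C) || B)  //  !C.
          branch 2.1.1 (add (((C || !B) || C) || B)):
            (((C || !B) || C) || B): β-rule — branch into ((C || !B) || C)  //  B.
              branch 2.1.1.1 (add ((C || !B) || C)):
                ((C || !B) || C): β-rule — branch into (C || !B)  //  C.
                  branch 2.1.1.1.1 (add (C || !B)):
                    (C || !B): β-rule — branch into C  //  !B.
                      branch 2.1.1.1.1.1 (add C):
                        ○ open, literals {C=1}.
                      branch 2.1.1.1.1.2 (add !B):
                        ○ open, literals {B=0}.
                  branch 2.1.1.1.2 (add C):
                    ○ open, literals {C=1}.
              branch 2.1.1.2 (add B):
                ○ open, literals {B=1}.
          branch 2.1.2 (add !C):
            ○ open, literals {C=0}.
      branch 2.2 (add A):
        ○ open, literals {A=1}.
2 branches closed, 7 open.
An open branch gives a countermodel: B=0, C=0 (unmentioned atoms arbitrary); under it the original formula is false.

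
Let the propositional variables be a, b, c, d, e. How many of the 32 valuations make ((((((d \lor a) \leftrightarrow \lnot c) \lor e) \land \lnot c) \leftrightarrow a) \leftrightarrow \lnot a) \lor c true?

Initial set: {(((((((d \lor a) \leftrightarrow \lnot c) \lor e) \land \lnot c) \leftrightarrow a) \leftrightarrow \lnot a) \lor c)}.
(((((((d \lor a) \leftrightarrow \lnot c) \lor e) \land \lnot c) \leftrightarrow a) \leftrightarrow \lnot a) \lor c): β-rule — branch into ((((((d \lor a) \leftrightarrow \lnot c) \lor e) \land \lnot c) \leftrightarrow a) \leftrightarrow \lnot a)  //  c.
  branch 1 (add ((((((d \lor a) \leftrightarrow \lnot c) \lor e) \land \lnot c) \leftrightarrow a) \leftrightarrow \lnot a)):
    ((((((d \lor a) \leftrightarrow \lnot c) \lor e) \land \lnot c) \leftrightarrow a) \leftrightarrow \lnot a): β-rule — branch into (((((d \lor a) \leftrightarrow \lnot c) \lor e) \land \lnot c) \leftrightarrow a), \lnot a  //  \lnot (((((d \lor a) \leftrightarrow \lnot c) \lor e) \land \lnot c) \leftrightarrow a), \lnot \lnot a.
      branch 1.1 (add (((((d \lor a) \leftrightarrow \lnot c) \lor e) \land \lnot c) \leftrightarrow a), \lnot a):
        (((((d \lor a) \leftrightarrow \lnot c) \lor e) \land \lnot c) \leftrightarrow a): β-rule — branch into ((((d \lor a) \leftrightarrow \lnot c) \lor e) \land \lnot c), a  //  \lnot ((((d \lor a) \leftrightarrow \lnot c) \lor e) \land \lnot c), \lnot a.
          branch 1.1.1 (add ((((d \lor a) \leftrightarrow \lnot c) \lor e) \land \lnot c), a):
            × closes — contains both a and \lnot a.
          branch 1.1.2 (add \lnot ((((d \lor a) \leftrightarrow \lnot c) \lor e) \land \lnot c), \lnot a):
            \lnot ((((d \lor a) \leftrightarrow \lnot c) \lor e) \land \lnot c): β-rule — branch into \lnot (((d \lor a) \leftrightarrow \lnot c) \lor e)  //  \lnot \lnot c.
              branch 1.1.2.1 (add \lnot (((d \lor a) \leftrightarrow \lnot c) \lor e)):
                \lnot (((d \lor a) \leftrightarrow \lnot c) \lor e): α-rule — add \lnot ((d \lor a) \leftrightarrow \lnot c), \lnot e.
                \lnot ((d \lor a) \leftrightarrow \lnot c): β-rule — branch into (d \lor a), \lnot \lnot c  //  \lnot (d \lor a), \lnot c.
                  branch 1.1.2.1.1 (add (d \lor a), \lnot \lnot c):
                    (d \lor a): β-rule — branch into d  //  a.
                      branch 1.1.2.1.1.1 (add d):
                        ○ open, literals {a=0, c=1, d=1, e=0}.
                      branch 1.1.2.1.1.2 (add a):
                        × closes — contains both a and \lnot a.
                  branch 1.1.2.1.2 (add \lnot (d \lor a), \lnot c):
                    \lnot (d \lor a): α-rule — add \lnot d, \lnot a.
                    ○ open, literals {a=0, c=0, d=0, e=0}.
              branch 1.1.2.2 (add \lnot \lnot c):
                ○ open, literals {a=0, c=1}.
      branch 1.2 (add \lnot (((((d \lor a) \leftrightarrow \lnot c) \lor e) \land \lnot c) \leftrightarrow a), \lnot \lnot a):
        \lnot (((((d \lor a) \leftrightarrow \lnot c) \lor e) \land \lnot c) \leftrightarrow a): β-rule — branch into ((((d \lor a) \leftrightarrow \lnot c) \lor e) \land \lnot c), \lnot a  //  \lnot ((((d \lor a) \leftrightarrow \lnot c) \lor e) \land \lnot c), a.
          branch 1.2.1 (add ((((d \lor a) \leftrightarrow \lnot c) \lor e) \land \lnot c), \lnot a):
            × closes — contains both a and \lnot a.
          branch 1.2.2 (add \lnot ((((d \lor a) \leftrightarrow \lnot c) \lor e) \land \lnot c), a):
            \lnot ((((d \lor a) \leftrightarrow \lnot c) \lor e) \land \lnot c): β-rule — branch into \lnot (((d \lor a) \leftrightarrow \lnot c) \lor e)  //  \lnot \lnot c.
              branch 1.2.2.1 (add \lnot (((d \lor a) \leftrightarrow \lnot c) \lor e)):
                \lnot (((d \lor a) \leftrightarrow \lnot c) \lor e): α-rule — add \lnot ((d \lor a) \leftrightarrow \lnot c), \lnot e.
                \lnot ((d \lor a) \leftrightarrow \lnot c): β-rule — branch into (d \lor a), \lnot \lnot c  //  \lnot (d \lor a), \lnot c.
                  branch 1.2.2.1.1 (add (d \lor a), \lnot \lnot c):
                    (d \lor a): β-rule — branch into d  //  a.
                      branch 1.2.2.1.1.1 (add d):
                        ○ open, literals {a=1, c=1, d=1, e=0}.
                      branch 1.2.2.1.1.2 (add a):
                        ○ open, literals {a=1, c=1, e=0}.
                  branch 1.2.2.1.2 (add \lnot (d \lor a), \lnot c):
                    \lnot (d \lor a): α-rule — add \lnot d, \lnot a.
                    × closes — contains both a and \lnot a.
              branch 1.2.2.2 (add \lnot \lnot c):
                ○ open, literals {a=1, c=1}.
  branch 2 (add c):
    ○ open, literals {c=1}.
4 branches closed, 7 open.
Each open branch fixes some atoms; the unmentioned ones are free. Counting distinct full assignments: branch {a=0, c=1, d=1, e=0} (b) contributes 2 new; branch {a=0, c=0, d=0, e=0} (b) contributes 2 new; branch {a=0, c=1} (b, d, e) contributes 6 new; branch {a=1, c=1, d=1, e=0} (b) contributes 2 new; branch {a=1, c=1, e=0} (b, d) contributes 2 new; branch {a=1, c=1} (b, d, e) contributes 4 new; branch {c=1} (a, b, d, e) contributes 0 new. Total: 18.

18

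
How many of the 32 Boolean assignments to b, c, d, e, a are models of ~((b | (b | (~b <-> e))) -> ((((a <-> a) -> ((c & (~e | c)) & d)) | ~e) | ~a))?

Initial set: {~((b | (b | (~b <-> e))) -> ((((a <-> a) -> ((c & (~e | c)) & d)) | ~e) | ~a))}.
~((b | (b | (~b <-> e))) -> ((((a <-> a) -> ((c & (~e | c)) & d)) | ~e) | ~a)): α-rule — add (b | (b | (~b <-> e))), ~((((a <-> a) -> ((c & (~e | c)) & d)) | ~e) | ~a).
~((((a <-> a) -> ((c & (~e | c)) & d)) | ~e) | ~a): α-rule — add ~(((a <-> a) -> ((c & (~e | c)) & d)) | ~e), ~~a.
~(((a <-> a) -> ((c & (~e | c)) & d)) | ~e): α-rule — add ~((a <-> a) -> ((c & (~e | c)) & d)), ~~e.
~((a <-> a) -> ((c & (~e | c)) & d)): α-rule — add (a <-> a), ~((c & (~e | c)) & d).
(b | (b | (~b <-> e))): β-rule — branch into b  //  (b | (~b <-> e)).
  branch 1 (add b):
    (a <-> a): β-rule — branch into a, a  //  ~a, ~a.
      branch 1.1 (add a, a):
        ~((c & (~e | c)) & d): β-rule — branch into ~(c & (~e | c))  //  ~d.
          branch 1.1.1 (add ~(c & (~e | c))):
            ~(c & (~e | c)): β-rule — branch into ~c  //  ~(~e | c).
              branch 1.1.1.1 (add ~c):
                ○ open, literals {a=T, b=T, c=F, e=T}.
              branch 1.1.1.2 (add ~(~e | c)):
                ~(~e | c): α-rule — add ~~e, ~c.
                ○ open, literals {a=T, b=T, c=F, e=T}.
          branch 1.1.2 (add ~d):
            ○ open, literals {a=T, b=T, d=F, e=T}.
      branch 1.2 (add ~a, ~a):
        × closes — contains both a and ~a.
  branch 2 (add (b | (~b <-> e))):
    (a <-> a): β-rule — branch into a, a  //  ~a, ~a.
      branch 2.1 (add a, a):
        ~((c & (~e | c)) & d): β-rule — branch into ~(c & (~e | c))  //  ~d.
          branch 2.1.1 (add ~(c & (~e | c))):
            (b | (~b <-> e)): β-rule — branch into b  //  (~b <-> e).
              branch 2.1.1.1 (add b):
                ~(c & (~e | c)): β-rule — branch into ~c  //  ~(~e | c).
                  branch 2.1.1.1.1 (add ~c):
                    ○ open, literals {a=T, b=T, c=F, e=T}.
                  branch 2.1.1.1.2 (add ~(~e | c)):
                    ~(~e | c): α-rule — add ~~e, ~c.
                    ○ open, literals {a=T, b=T, c=F, e=T}.
              branch 2.1.1.2 (add (~b <-> e)):
                ~(c & (~e | c)): β-rule — branch into ~c  //  ~(~e | c).
                  branch 2.1.1.2.1 (add ~c):
                    (~b <-> e): β-rule — branch into ~b, e  //  ~~b, ~e.
                      branch 2.1.1.2.1.1 (add ~b, e):
                        ○ open, literals {a=T, b=F, c=F, e=T}.
                      branch 2.1.1.2.1.2 (add ~~b, ~e):
                        × closes — contains both e and ~e.
                  branch 2.1.1.2.2 (add ~(~e | c)):
                    ~(~e | c): α-rule — add ~~e, ~c.
                    (~b <-> e): β-rule — branch into ~b, e  //  ~~b, ~e.
                      branch 2.1.1.2.2.1 (add ~b, e):
                        ○ open, literals {a=T, b=F, c=F, e=T}.
                      branch 2.1.1.2.2.2 (add ~~b, ~e):
                        × closes — contains both e and ~e.
          branch 2.1.2 (add ~d):
            (b | (~b <-> e)): β-rule — branch into b  //  (~b <-> e).
              branch 2.1.2.1 (add b):
                ○ open, literals {a=T, b=T, d=F, e=T}.
              branch 2.1.2.2 (add (~b <-> e)):
                (~b <-> e): β-rule — branch into ~b, e  //  ~~b, ~e.
                  branch 2.1.2.2.1 (add ~b, e):
                    ○ open, literals {a=T, b=F, d=F, e=T}.
                  branch 2.1.2.2.2 (add ~~b, ~e):
                    × closes — contains both e and ~e.
      branch 2.2 (add ~a, ~a):
        × closes — contains both a and ~a.
5 branches closed, 9 open.
Each open branch fixes some atoms; the unmentioned ones are free. Counting distinct full assignments: branch {a=T, b=T, c=F, e=T} (d) contributes 2 new; branch {a=T, b=T, c=F, e=T} (d) contributes 0 new; branch {a=T, b=T, d=F, e=T} (c) contributes 1 new; branch {a=T, b=T, c=F, e=T} (d) contributes 0 new; branch {a=T, b=T, c=F, e=T} (d) contributes 0 new; branch {a=T, b=F, c=F, e=T} (d) contributes 2 new; branch {a=T, b=F, c=F, e=T} (d) contributes 0 new; branch {a=T, b=T, d=F, e=T} (c) contributes 0 new; branch {a=T, b=F, d=F, e=T} (c) contributes 1 new. Total: 6.

6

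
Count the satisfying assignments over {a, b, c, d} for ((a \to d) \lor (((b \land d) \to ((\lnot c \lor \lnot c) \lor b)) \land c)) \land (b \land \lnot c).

3

Initial set: {(((a \to d) \lor (((b \land d) \to ((\lnot c \lor \lnot c) \lor b)) \land c)) \land (b \land \lnot c))}.
(((a \to d) \lor (((b \land d) \to ((\lnot c \lor \lnot c) \lor b)) \land c)) \land (b \land \lnot c)): α-rule — add ((a \to d) \lor (((b \land d) \to ((\lnot c \lor \lnot c) \lor b)) \land c)), (b \land \lnot c).
(b \land \lnot c): α-rule — add b, \lnot c.
((a \to d) \lor (((b \land d) \to ((\lnot c \lor \lnot c) \lor b)) \land c)): β-rule — branch into (a \to d)  //  (((b \land d) \to ((\lnot c \lor \lnot c) \lor b)) \land c).
  branch 1 (add (a \to d)):
    (a \to d): β-rule — branch into \lnot a  //  d.
      branch 1.1 (add \lnot a):
        ○ open, literals {a=F, b=T, c=F}.
      branch 1.2 (add d):
        ○ open, literals {b=T, c=F, d=T}.
  branch 2 (add (((b \land d) \to ((\lnot c \lor \lnot c) \lor b)) \land c)):
    (((b \land d) \to ((\lnot c \lor \lnot c) \lor b)) \land c): α-rule — add ((b \land d) \to ((\lnot c \lor \lnot c) \lor b)), c.
    × closes — contains both c and \lnot c.
1 branch closed, 2 open.
Each open branch fixes some atoms; the unmentioned ones are free. Counting distinct full assignments: branch {a=F, b=T, c=F} (d) contributes 2 new; branch {b=T, c=F, d=T} (a) contributes 1 new. Total: 3.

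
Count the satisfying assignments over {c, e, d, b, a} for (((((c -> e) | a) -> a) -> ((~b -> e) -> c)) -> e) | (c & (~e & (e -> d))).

Initial set: {((((((c -> e) | a) -> a) -> ((~b -> e) -> c)) -> e) | (c & (~e & (e -> d))))}.
((((((c -> e) | a) -> a) -> ((~b -> e) -> c)) -> e) | (c & (~e & (e -> d)))): β-rule — branch into (((((c -> e) | a) -> a) -> ((~b -> e) -> c)) -> e)  //  (c & (~e & (e -> d))).
  branch 1 (add (((((c -> e) | a) -> a) -> ((~b -> e) -> c)) -> e)):
    (((((c -> e) | a) -> a) -> ((~b -> e) -> c)) -> e): β-rule — branch into ~((((c -> e) | a) -> a) -> ((~b -> e) -> c))  //  e.
      branch 1.1 (add ~((((c -> e) | a) -> a) -> ((~b -> e) -> c))):
        ~((((c -> e) | a) -> a) -> ((~b -> e) -> c)): α-rule — add (((c -> e) | a) -> a), ~((~b -> e) -> c).
        ~((~b -> e) -> c): α-rule — add (~b -> e), ~c.
        (((c -> e) | a) -> a): β-rule — branch into ~((c -> e) | a)  //  a.
          branch 1.1.1 (add ~((c -> e) | a)):
            ~((c -> e) | a): α-rule — add ~(c -> e), ~a.
            ~(c -> e): α-rule — add c, ~e.
            × closes — contains both c and ~c.
          branch 1.1.2 (add a):
            (~b -> e): β-rule — branch into ~~b  //  e.
              branch 1.1.2.1 (add ~~b):
                ○ open, literals {a=1, b=1, c=0}.
              branch 1.1.2.2 (add e):
                ○ open, literals {a=1, c=0, e=1}.
      branch 1.2 (add e):
        ○ open, literals {e=1}.
  branch 2 (add (c & (~e & (e -> d)))):
    (c & (~e & (e -> d))): α-rule — add c, (~e & (e -> d)).
    (~e & (e -> d)): α-rule — add ~e, (e -> d).
    (e -> d): β-rule — branch into ~e  //  d.
      branch 2.1 (add ~e):
        ○ open, literals {c=1, e=0}.
      branch 2.2 (add d):
        ○ open, literals {c=1, d=1, e=0}.
1 branch closed, 5 open.
Each open branch fixes some atoms; the unmentioned ones are free. Counting distinct full assignments: branch {a=1, b=1, c=0} (e, d) contributes 4 new; branch {a=1, c=0, e=1} (d, b) contributes 2 new; branch {e=1} (c, d, b, a) contributes 12 new; branch {c=1, e=0} (d, b, a) contributes 8 new; branch {c=1, d=1, e=0} (b, a) contributes 0 new. Total: 26.

26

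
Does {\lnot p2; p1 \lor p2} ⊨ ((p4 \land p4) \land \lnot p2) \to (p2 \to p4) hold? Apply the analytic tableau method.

Initial set: {\lnot p2; (p1 \lor p2); \lnot (((p4 \land p4) \land \lnot p2) \to (p2 \to p4))}.
\lnot (((p4 \land p4) \land \lnot p2) \to (p2 \to p4)): α-rule — add ((p4 \land p4) \land \lnot p2), \lnot (p2 \to p4).
((p4 \land p4) \land \lnot p2): α-rule — add (p4 \land p4), \lnot p2.
\lnot (p2 \to p4): α-rule — add p2, \lnot p4.
× closes — contains both p2 and \lnot p2.
All 1 branch closes.
Every branch closed, so the premises entail the conclusion.

Yes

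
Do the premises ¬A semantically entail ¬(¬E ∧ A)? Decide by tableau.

Yes

Initial set: {¬A; ¬¬(¬E ∧ A)}.
¬¬(¬E ∧ A): α-rule — add ¬E, A.
× closes — contains both A and ¬A.
All 1 branch closes.
Every branch closed, so the premises entail the conclusion.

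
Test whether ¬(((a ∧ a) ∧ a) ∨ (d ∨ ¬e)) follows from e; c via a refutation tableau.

Initial set: {e; c; ¬¬(((a ∧ a) ∧ a) ∨ (d ∨ ¬e))}.
¬¬(((a ∧ a) ∧ a) ∨ (d ∨ ¬e)): β-rule — branch into ((a ∧ a) ∧ a)  //  (d ∨ ¬e).
  branch 1 (add ((a ∧ a) ∧ a)):
    ((a ∧ a) ∧ a): α-rule — add (a ∧ a), a.
    (a ∧ a): α-rule — add a, a.
    ○ open, literals {a=T, c=T, e=T}.
  branch 2 (add (d ∨ ¬e)):
    (d ∨ ¬e): β-rule — branch into d  //  ¬e.
      branch 2.1 (add d):
        ○ open, literals {c=T, d=T, e=T}.
      branch 2.2 (add ¬e):
        × closes — contains both e and ¬e.
1 branch closed, 2 open.
An open branch gives a countermodel: a=T, c=T, e=T (unmentioned atoms arbitrary); the premises hold there but the conclusion fails.

No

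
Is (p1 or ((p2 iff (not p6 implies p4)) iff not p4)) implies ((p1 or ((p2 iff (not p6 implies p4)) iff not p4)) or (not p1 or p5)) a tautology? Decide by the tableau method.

Valid

Assume the negation and expand:
Initial set: {not ((p1 or ((p2 iff (not p6 implies p4)) iff not p4)) implies ((p1 or ((p2 iff (not p6 implies p4)) iff not p4)) or (not p1 or p5)))}.
not ((p1 or ((p2 iff (not p6 implies p4)) iff not p4)) implies ((p1 or ((p2 iff (not p6 implies p4)) iff not p4)) or (not p1 or p5))): α-rule — add (p1 or ((p2 iff (not p6 implies p4)) iff not p4)), not ((p1 or ((p2 iff (not p6 implies p4)) iff not p4)) or (not p1 or p5)).
not ((p1 or ((p2 iff (not p6 implies p4)) iff not p4)) or (not p1 or p5)): α-rule — add not (p1 or ((p2 iff (not p6 implies p4)) iff not p4)), not (not p1 or p5).
not (p1 or ((p2 iff (not p6 implies p4)) iff not p4)): α-rule — add not p1, not ((p2 iff (not p6 implies p4)) iff not p4).
not (not p1 or p5): α-rule — add not not p1, not p5.
× closes — contains both p1 and not p1.
All 1 branch closes.
Every branch closed, so the negation is unsatisfiable and the formula is valid.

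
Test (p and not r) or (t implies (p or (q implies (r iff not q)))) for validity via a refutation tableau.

Not valid

Assume the negation and expand:
Initial set: {F ((p and not r) or (t implies (p or (q implies (r iff not q)))))}.
F ((p and not r) or (t implies (p or (q implies (r iff not q))))): α-rule — add F (p and not r), F (t implies (p or (q implies (r iff not q)))).
F (t implies (p or (q implies (r iff not q)))): α-rule — add T t, F (p or (q implies (r iff not q))).
F (p or (q implies (r iff not q))): α-rule — add F p, F (q implies (r iff not q)).
F (q implies (r iff not q)): α-rule — add T q, F (r iff not q).
F (p and not r): β-rule — branch into F p  //  F not r.
  branch 1 (add F p):
    F (r iff not q): β-rule — branch into T r, F not q  //  F r, T not q.
      branch 1.1 (add T r, F not q):
        ○ open, literals {p=0, q=1, r=1, t=1}.
      branch 1.2 (add F r, T not q):
        × closes — contains both q and not q.
  branch 2 (add F not r):
    F (r iff not q): β-rule — branch into T r, F not q  //  F r, T not q.
      branch 2.1 (add T r, F not q):
        ○ open, literals {p=0, q=1, r=1, t=1}.
      branch 2.2 (add F r, T not q):
        × closes — contains both r and not r.
2 branches closed, 2 open.
An open branch gives a countermodel: p=0, q=1, r=1, t=1 (unmentioned atoms arbitrary); under it the original formula is false.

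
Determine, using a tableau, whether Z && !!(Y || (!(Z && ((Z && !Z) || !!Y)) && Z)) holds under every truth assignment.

Assume the negation and expand:
Initial set: {!(Z && !!(Y || (!(Z && ((Z && !Z) || !!Y)) && Z)))}.
!(Z && !!(Y || (!(Z && ((Z && !Z) || !!Y)) && Z))): β-rule — branch into !Z  //  !!!(Y || (!(Z && ((Z && !Z) || !!Y)) && Z)).
  branch 1 (add !Z):
    ○ open, literals {Z=0}.
  branch 2 (add !!!(Y || (!(Z && ((Z && !Z) || !!Y)) && Z))):
    !!!(Y || (!(Z && ((Z && !Z) || !!Y)) && Z)): drop double negation, giving !(Y || (!(Z && ((Z && !Z) || !!Y)) && Z)).
    !(Y || (!(Z && ((Z && !Z) || !!Y)) && Z)): α-rule — add !Y, !(!(Z && ((Z && !Z) || !!Y)) && Z).
    !(!(Z && ((Z && !Z) || !!Y)) && Z): β-rule — branch into !!(Z && ((Z && !Z) || !!Y))  //  !Z.
      branch 2.1 (add !!(Z && ((Z && !Z) || !!Y))):
        !!(Z && ((Z && !Z) || !!Y)): α-rule — add Z, ((Z && !Z) || !!Y).
        ((Z && !Z) || !!Y): β-rule — branch into (Z && !Z)  //  !!Y.
          branch 2.1.1 (add (Z && !Z)):
            (Z && !Z): α-rule — add Z, !Z.
            × closes — contains both Z and !Z.
          branch 2.1.2 (add !!Y):
            !!Y: drop double negation, giving Y.
            × closes — contains both Y and !Y.
      branch 2.2 (add !Z):
        ○ open, literals {Y=0, Z=0}.
2 branches closed, 2 open.
An open branch gives a countermodel: Z=0 (unmentioned atoms arbitrary); under it the original formula is false.

Not valid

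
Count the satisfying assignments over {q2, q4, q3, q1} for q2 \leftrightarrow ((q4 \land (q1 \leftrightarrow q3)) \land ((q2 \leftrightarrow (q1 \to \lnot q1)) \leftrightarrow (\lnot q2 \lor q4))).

Initial set: {T (q2 \leftrightarrow ((q4 \land (q1 \leftrightarrow q3)) \land ((q2 \leftrightarrow (q1 \to \lnot q1)) \leftrightarrow (\lnot q2 \lor q4))))}.
T (q2 \leftrightarrow ((q4 \land (q1 \leftrightarrow q3)) \land ((q2 \leftrightarrow (q1 \to \lnot q1)) \leftrightarrow (\lnot q2 \lor q4)))): β-rule — branch into T q2, T ((q4 \land (q1 \leftrightarrow q3)) \land ((q2 \leftrightarrow (q1 \to \lnot q1)) \leftrightarrow (\lnot q2 \lor q4)))  //  F q2, F ((q4 \land (q1 \leftrightarrow q3)) \land ((q2 \leftrightarrow (q1 \to \lnot q1)) \leftrightarrow (\lnot q2 \lor q4))).
  branch 1 (add T q2, T ((q4 \land (q1 \leftrightarrow q3)) \land ((q2 \leftrightarrow (q1 \to \lnot q1)) \leftrightarrow (\lnot q2 \lor q4)))):
    T ((q4 \land (q1 \leftrightarrow q3)) \land ((q2 \leftrightarrow (q1 \to \lnot q1)) \leftrightarrow (\lnot q2 \lor q4))): α-rule — add T (q4 \land (q1 \leftrightarrow q3)), T ((q2 \leftrightarrow (q1 \to \lnot q1)) \leftrightarrow (\lnot q2 \lor q4)).
    T (q4 \land (q1 \leftrightarrow q3)): α-rule — add T q4, T (q1 \leftrightarrow q3).
    T ((q2 \leftrightarrow (q1 \to \lnot q1)) \leftrightarrow (\lnot q2 \lor q4)): β-rule — branch into T (q2 \leftrightarrow (q1 \to \lnot q1)), T (\lnot q2 \lor q4)  //  F (q2 \leftrightarrow (q1 \to \lnot q1)), F (\lnot q2 \lor q4).
      branch 1.1 (add T (q2 \leftrightarrow (q1 \to \lnot q1)), T (\lnot q2 \lor q4)):
        T (q1 \leftrightarrow q3): β-rule — branch into T q1, T q3  //  F q1, F q3.
          branch 1.1.1 (add T q1, T q3):
            T (q2 \leftrightarrow (q1 \to \lnot q1)): β-rule — branch into T q2, T (q1 \to \lnot q1)  //  F q2, F (q1 \to \lnot q1).
              branch 1.1.1.1 (add T q2, T (q1 \to \lnot q1)):
                T (\lnot q2 \lor q4): β-rule — branch into T \lnot q2  //  T q4.
                  branch 1.1.1.1.1 (add T \lnot q2):
                    × closes — contains both q2 and \lnot q2.
                  branch 1.1.1.1.2 (add T q4):
                    T (q1 \to \lnot q1): β-rule — branch into F q1  //  T \lnot q1.
                      branch 1.1.1.1.2.1 (add F q1):
                        × closes — contains both q1 and \lnot q1.
                      branch 1.1.1.1.2.2 (add T \lnot q1):
                        × closes — contains both q1 and \lnot q1.
              branch 1.1.1.2 (add F q2, F (q1 \to \lnot q1)):
                × closes — contains both q2 and \lnot q2.
          branch 1.1.2 (add F q1, F q3):
            T (q2 \leftrightarrow (q1 \to \lnot q1)): β-rule — branch into T q2, T (q1 \to \lnot q1)  //  F q2, F (q1 \to \lnot q1).
              branch 1.1.2.1 (add T q2, T (q1 \to \lnot q1)):
                T (\lnot q2 \lor q4): β-rule — branch into T \lnot q2  //  T q4.
                  branch 1.1.2.1.1 (add T \lnot q2):
                    × closes — contains both q2 and \lnot q2.
                  branch 1.1.2.1.2 (add T q4):
                    T (q1 \to \lnot q1): β-rule — branch into F q1  //  T \lnot q1.
                      branch 1.1.2.1.2.1 (add F q1):
                        ○ open, literals {q1=F, q2=T, q3=F, q4=T}.
                      branch 1.1.2.1.2.2 (add T \lnot q1):
                        ○ open, literals {q1=F, q2=T, q3=F, q4=T}.
              branch 1.1.2.2 (add F q2, F (q1 \to \lnot q1)):
                × closes — contains both q2 and \lnot q2.
      branch 1.2 (add F (q2 \leftrightarrow (q1 \to \lnot q1)), F (\lnot q2 \lor q4)):
        F (\lnot q2 \lor q4): α-rule — add F \lnot q2, F q4.
        × closes — contains both q4 and \lnot q4.
  branch 2 (add F q2, F ((q4 \land (q1 \leftrightarrow q3)) \land ((q2 \leftrightarrow (q1 \to \lnot q1)) \leftrightarrow (\lnot q2 \lor q4)))):
    F ((q4 \land (q1 \leftrightarrow q3)) \land ((q2 \leftrightarrow (q1 \to \lnot q1)) \leftrightarrow (\lnot q2 \lor q4))): β-rule — branch into F (q4 \land (q1 \leftrightarrow q3))  //  F ((q2 \leftrightarrow (q1 \to \lnot q1)) \leftrightarrow (\lnot q2 \lor q4)).
      branch 2.1 (add F (q4 \land (q1 \leftrightarrow q3))):
        F (q4 \land (q1 \leftrightarrow q3)): β-rule — branch into F q4  //  F (q1 \leftrightarrow q3).
          branch 2.1.1 (add F q4):
            ○ open, literals {q2=F, q4=F}.
          branch 2.1.2 (add F (q1 \leftrightarrow q3)):
            F (q1 \leftrightarrow q3): β-rule — branch into T q1, F q3  //  F q1, T q3.
              branch 2.1.2.1 (add T q1, F q3):
                ○ open, literals {q1=T, q2=F, q3=F}.
              branch 2.1.2.2 (add F q1, T q3):
                ○ open, literals {q1=F, q2=F, q3=T}.
      branch 2.2 (add F ((q2 \leftrightarrow (q1 \to \lnot q1)) \leftrightarrow (\lnot q2 \lor q4))):
        F ((q2 \leftrightarrow (q1 \to \lnot q1)) \leftrightarrow (\lnot q2 \lor q4)): β-rule — branch into T (q2 \leftrightarrow (q1 \to \lnot q1)), F (\lnot q2 \lor q4)  //  F (q2 \leftrightarrow (q1 \to \lnot q1)), T (\lnot q2 \lor q4).
          branch 2.2.1 (add T (q2 \leftrightarrow (q1 \to \lnot q1)), F (\lnot q2 \lor q4)):
            F (\lnot q2 \lor q4): α-rule — add F \lnot q2, F q4.
            × closes — contains both q2 and \lnot q2.
          branch 2.2.2 (add F (q2 \leftrightarrow (q1 \to \lnot q1)), T (\lnot q2 \lor q4)):
            F (q2 \leftrightarrow (q1 \to \lnot q1)): β-rule — branch into T q2, F (q1 \to \lnot q1)  //  F q2, T (q1 \to \lnot q1).
              branch 2.2.2.1 (add T q2, F (q1 \to \lnot q1)):
                × closes — contains both q2 and \lnot q2.
              branch 2.2.2.2 (add F q2, T (q1 \to \lnot q1)):
                T (\lnot q2 \lor q4): β-rule — branch into T \lnot q2  //  T q4.
                  branch 2.2.2.2.1 (add T \lnot q2):
                    T (q1 \to \lnot q1): β-rule — branch into F q1  //  T \lnot q1.
                      branch 2.2.2.2.1.1 (add F q1):
                        ○ open, literals {q1=F, q2=F}.
                      branch 2.2.2.2.1.2 (add T \lnot q1):
                        ○ open, literals {q1=F, q2=F}.
                  branch 2.2.2.2.2 (add T q4):
                    T (q1 \to \lnot q1): β-rule — branch into F q1  //  T \lnot q1.
                      branch 2.2.2.2.2.1 (add F q1):
                        ○ open, literals {q1=F, q2=F, q4=T}.
                      branch 2.2.2.2.2.2 (add T \lnot q1):
                        ○ open, literals {q1=F, q2=F, q4=T}.
9 branches closed, 9 open.
Each open branch fixes some atoms; the unmentioned ones are free. Counting distinct full assignments: branch {q1=F, q2=T, q3=F, q4=T} (none free) contributes 1 new; branch {q1=F, q2=T, q3=F, q4=T} (none free) contributes 0 new; branch {q2=F, q4=F} (q3, q1) contributes 4 new; branch {q1=T, q2=F, q3=F} (q4) contributes 1 new; branch {q1=F, q2=F, q3=T} (q4) contributes 1 new; branch {q1=F, q2=F} (q4, q3) contributes 1 new; branch {q1=F, q2=F} (q4, q3) contributes 0 new; branch {q1=F, q2=F, q4=T} (q3) contributes 0 new; branch {q1=F, q2=F, q4=T} (q3) contributes 0 new. Total: 8.

8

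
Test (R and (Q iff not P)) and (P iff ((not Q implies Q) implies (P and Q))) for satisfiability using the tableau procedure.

Satisfiable

Initial set: {((R and (Q iff not P)) and (P iff ((not Q implies Q) implies (P and Q))))}.
((R and (Q iff not P)) and (P iff ((not Q implies Q) implies (P and Q)))): α-rule — add (R and (Q iff not P)), (P iff ((not Q implies Q) implies (P and Q))).
(R and (Q iff not P)): α-rule — add R, (Q iff not P).
(P iff ((not Q implies Q) implies (P and Q))): β-rule — branch into P, ((not Q implies Q) implies (P and Q))  //  not P, not ((not Q implies Q) implies (P and Q)).
  branch 1 (add P, ((not Q implies Q) implies (P and Q))):
    (Q iff not P): β-rule — branch into Q, not P  //  not Q, not not P.
      branch 1.1 (add Q, not P):
        × closes — contains both P and not P.
      branch 1.2 (add not Q, not not P):
        ((not Q implies Q) implies (P and Q)): β-rule — branch into not (not Q implies Q)  //  (P and Q).
          branch 1.2.1 (add not (not Q implies Q)):
            not (not Q implies Q): α-rule — add not Q, not Q.
            ○ open, literals {P=1, Q=0, R=1}.
          branch 1.2.2 (add (P and Q)):
            (P and Q): α-rule — add P, Q.
            × closes — contains both Q and not Q.
  branch 2 (add not P, not ((not Q implies Q) implies (P and Q))):
    not ((not Q implies Q) implies (P and Q)): α-rule — add (not Q implies Q), not (P and Q).
    (Q iff not P): β-rule — branch into Q, not P  //  not Q, not not P.
      branch 2.1 (add Q, not P):
        (not Q implies Q): β-rule — branch into not not Q  //  Q.
          branch 2.1.1 (add not not Q):
            not (P and Q): β-rule — branch into not P  //  not Q.
              branch 2.1.1.1 (add not P):
                ○ open, literals {P=0, Q=1, R=1}.
              branch 2.1.1.2 (add not Q):
                × closes — contains both Q and not Q.
          branch 2.1.2 (add Q):
            not (P and Q): β-rule — branch into not P  //  not Q.
              branch 2.1.2.1 (add not P):
                ○ open, literals {P=0, Q=1, R=1}.
              branch 2.1.2.2 (add not Q):
                × closes — contains both Q and not Q.
      branch 2.2 (add not Q, not not P):
        × closes — contains both P and not P.
5 branches closed, 3 open.
An open branch gives a satisfying assignment: P=1, Q=0, R=1.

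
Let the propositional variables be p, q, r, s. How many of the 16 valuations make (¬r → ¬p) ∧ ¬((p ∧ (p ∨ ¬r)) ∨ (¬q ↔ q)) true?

Initial set: {((¬r → ¬p) ∧ ¬((p ∧ (p ∨ ¬r)) ∨ (¬q ↔ q)))}.
((¬r → ¬p) ∧ ¬((p ∧ (p ∨ ¬r)) ∨ (¬q ↔ q))): α-rule — add (¬r → ¬p), ¬((p ∧ (p ∨ ¬r)) ∨ (¬q ↔ q)).
¬((p ∧ (p ∨ ¬r)) ∨ (¬q ↔ q)): α-rule — add ¬(p ∧ (p ∨ ¬r)), ¬(¬q ↔ q).
(¬r → ¬p): β-rule — branch into ¬¬r  //  ¬p.
  branch 1 (add ¬¬r):
    ¬(p ∧ (p ∨ ¬r)): β-rule — branch into ¬p  //  ¬(p ∨ ¬r).
      branch 1.1 (add ¬p):
        ¬(¬q ↔ q): β-rule — branch into ¬q, ¬q  //  ¬¬q, q.
          branch 1.1.1 (add ¬q, ¬q):
            ○ open, literals {p=false, q=false, r=true}.
          branch 1.1.2 (add ¬¬q, q):
            ○ open, literals {p=false, q=true, r=true}.
      branch 1.2 (add ¬(p ∨ ¬r)):
        ¬(p ∨ ¬r): α-rule — add ¬p, ¬¬r.
        ¬(¬q ↔ q): β-rule — branch into ¬q, ¬q  //  ¬¬q, q.
          branch 1.2.1 (add ¬q, ¬q):
            ○ open, literals {p=false, q=false, r=true}.
          branch 1.2.2 (add ¬¬q, q):
            ○ open, literals {p=false, q=true, r=true}.
  branch 2 (add ¬p):
    ¬(p ∧ (p ∨ ¬r)): β-rule — branch into ¬p  //  ¬(p ∨ ¬r).
      branch 2.1 (add ¬p):
        ¬(¬q ↔ q): β-rule — branch into ¬q, ¬q  //  ¬¬q, q.
          branch 2.1.1 (add ¬q, ¬q):
            ○ open, literals {p=false, q=false}.
          branch 2.1.2 (add ¬¬q, q):
            ○ open, literals {p=false, q=true}.
      branch 2.2 (add ¬(p ∨ ¬r)):
        ¬(p ∨ ¬r): α-rule — add ¬p, ¬¬r.
        ¬(¬q ↔ q): β-rule — branch into ¬q, ¬q  //  ¬¬q, q.
          branch 2.2.1 (add ¬q, ¬q):
            ○ open, literals {p=false, q=false, r=true}.
          branch 2.2.2 (add ¬¬q, q):
            ○ open, literals {p=false, q=true, r=true}.
0 branches closed, 8 open.
Each open branch fixes some atoms; the unmentioned ones are free. Counting distinct full assignments: branch {p=false, q=false, r=true} (s) contributes 2 new; branch {p=false, q=true, r=true} (s) contributes 2 new; branch {p=false, q=false, r=true} (s) contributes 0 new; branch {p=false, q=true, r=true} (s) contributes 0 new; branch {p=false, q=false} (r, s) contributes 2 new; branch {p=false, q=true} (r, s) contributes 2 new; branch {p=false, q=false, r=true} (s) contributes 0 new; branch {p=false, q=true, r=true} (s) contributes 0 new. Total: 8.

8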